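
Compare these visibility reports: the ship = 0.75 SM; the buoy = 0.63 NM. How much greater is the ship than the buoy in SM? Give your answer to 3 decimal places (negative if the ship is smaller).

0.025 SM

the buoy: 0.63 nmi = 0.72499 SM.
Difference: 0.75000 − 0.72499 = 0.025 SM.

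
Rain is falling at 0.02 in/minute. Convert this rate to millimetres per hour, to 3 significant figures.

30.5 mm/hour

0.02 in/minute × 25.4 mm/in × 60 minute/hour = 30.5 mm/hour.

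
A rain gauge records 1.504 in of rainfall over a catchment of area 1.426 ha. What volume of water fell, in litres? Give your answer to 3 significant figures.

Depth: 1.504 in × 25.4 = 38.2016 mm.
Area: 1.426 ha = 14260 m².
1 mm over 1 m² is 1 L, so volume = 38.2016 × 14260 = 544754.82 L ≈ 545000 L.

545000 litres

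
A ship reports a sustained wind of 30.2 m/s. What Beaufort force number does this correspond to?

Beaufort force 11

30.2 m/s lies in the Beaufort 11 band (violent storm, 28.5–32.6 m/s).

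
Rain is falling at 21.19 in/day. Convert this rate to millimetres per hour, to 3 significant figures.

21.19 in/day × 25.4 mm/in × 0.0416667 day/hour = 22.4 mm/hour.

22.4 mm/hour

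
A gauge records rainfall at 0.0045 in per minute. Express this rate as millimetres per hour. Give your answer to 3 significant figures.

0.0045 in/minute × 25.4 mm/in × 60 minute/hour = 6.86 mm/hour.

6.86 mm/hour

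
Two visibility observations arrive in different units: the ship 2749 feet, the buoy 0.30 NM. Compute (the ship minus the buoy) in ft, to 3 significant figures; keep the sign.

926 ft

the buoy: 0.30 nmi = 1822.83 ft.
Difference: 2749.00 − 1822.83 = 926 ft.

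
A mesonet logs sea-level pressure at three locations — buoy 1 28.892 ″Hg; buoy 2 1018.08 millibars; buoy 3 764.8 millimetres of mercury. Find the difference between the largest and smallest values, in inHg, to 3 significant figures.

1.22 inHg

buoy 2: 1018.08 mb = 30.0639 inHg.
buoy 3: 764.8 mmHg = 30.1102 inHg.
Spread: 30.1102 − 28.8920 = 1.22 inHg.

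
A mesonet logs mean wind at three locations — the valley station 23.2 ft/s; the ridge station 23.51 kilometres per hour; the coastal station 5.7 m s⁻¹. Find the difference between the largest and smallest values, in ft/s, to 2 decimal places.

the ridge station: 23.51 km/h = 21.4257 ft/s.
the coastal station: 5.7 m/s = 18.7008 ft/s.
Spread: 23.2000 − 18.7008 = 4.50 ft/s.

4.50 ft/s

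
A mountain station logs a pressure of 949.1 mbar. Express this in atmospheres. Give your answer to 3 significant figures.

1 mb = 0.000986923 atm, so 949.1 × 0.000986923 = 0.937 atm.

0.937 atm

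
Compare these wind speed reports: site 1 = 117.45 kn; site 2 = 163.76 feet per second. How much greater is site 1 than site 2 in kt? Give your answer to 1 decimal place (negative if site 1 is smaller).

20.4 kt

site 2: 163.76 ft/s = 97.025 kt.
Difference: 117.450 − 97.025 = 20.4 kt.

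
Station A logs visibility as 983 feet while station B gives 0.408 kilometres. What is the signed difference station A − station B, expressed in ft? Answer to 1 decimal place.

station B: 0.408 km = 1338.583 ft.
Difference: 983.000 − 1338.583 = -355.6 ft.

-355.6 ft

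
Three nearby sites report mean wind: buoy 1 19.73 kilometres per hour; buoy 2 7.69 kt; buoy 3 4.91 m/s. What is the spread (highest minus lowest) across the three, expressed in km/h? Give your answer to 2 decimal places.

buoy 2: 7.69 kt = 14.2419 km/h.
buoy 3: 4.91 m/s = 17.6760 km/h.
Spread: 19.7300 − 14.2419 = 5.49 km/h.

5.49 km/h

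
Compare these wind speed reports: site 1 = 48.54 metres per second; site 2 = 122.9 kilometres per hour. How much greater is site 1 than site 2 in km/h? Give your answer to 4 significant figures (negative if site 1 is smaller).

site 1: 48.54 m/s = 174.7440 km/h.
Difference: 174.7440 − 122.9000 = 51.84 km/h.

51.84 km/h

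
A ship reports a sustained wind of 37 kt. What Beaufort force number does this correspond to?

Beaufort force 8

37 kt lies in the Beaufort 8 band (gale, 34–40 kt).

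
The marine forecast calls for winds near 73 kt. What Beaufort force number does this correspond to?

Beaufort force 12

73 kt lies in the Beaufort 12 band (hurricane force, ≥64 kt).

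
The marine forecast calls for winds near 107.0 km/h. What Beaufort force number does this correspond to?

Beaufort force 11

107.0 km/h = 29.7 m/s, which is Beaufort 11 (violent storm, 28.5–32.6 m/s).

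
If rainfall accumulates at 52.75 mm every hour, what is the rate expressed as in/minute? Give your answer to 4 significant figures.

52.75 mm/hour × 0.0393701 in/mm × 0.0166667 hour/minute = 0.03461 in/minute.

0.03461 in/minute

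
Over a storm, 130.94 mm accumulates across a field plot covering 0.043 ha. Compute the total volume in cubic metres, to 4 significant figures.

56.30 cubic metres

Area: 0.043 ha = 430 m².
1 mm over 1 m² is 1 L, so volume = 130.94 × 430 = 56304.2 L = 56.30 m³.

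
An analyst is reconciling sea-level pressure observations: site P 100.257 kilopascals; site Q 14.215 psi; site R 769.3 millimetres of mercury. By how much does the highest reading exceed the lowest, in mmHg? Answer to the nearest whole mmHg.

site P: 100.257 kPa = 751.99 mmHg.
site Q: 14.215 psi = 735.13 mmHg.
Spread: 769.30 − 735.13 = 34 mmHg.

34 mmHg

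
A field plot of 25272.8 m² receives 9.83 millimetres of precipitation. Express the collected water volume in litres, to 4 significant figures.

248400 litres

1 mm over 1 m² is 1 L, so volume = 9.83 × 25272.8 = 248431.62 L ≈ 248400 L.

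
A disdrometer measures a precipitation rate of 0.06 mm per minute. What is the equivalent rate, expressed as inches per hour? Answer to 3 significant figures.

0.06 mm/minute × 0.0393701 in/mm × 60 minute/hour = 0.142 in/hour.

0.142 in/hour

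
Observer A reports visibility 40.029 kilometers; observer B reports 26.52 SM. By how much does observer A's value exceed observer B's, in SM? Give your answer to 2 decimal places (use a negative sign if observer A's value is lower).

observer A: 40.029 km = 24.8729 SM.
Difference: 24.8729 − 26.5200 = -1.65 SM.

-1.65 SM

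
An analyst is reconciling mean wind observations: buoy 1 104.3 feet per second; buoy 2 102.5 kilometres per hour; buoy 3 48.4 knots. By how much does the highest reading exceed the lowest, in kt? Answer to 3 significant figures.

buoy 1: 104.3 ft/s = 61.796 kt.
buoy 2: 102.5 km/h = 55.346 kt.
Spread: 61.796 − 48.400 = 13.4 kt.

13.4 kt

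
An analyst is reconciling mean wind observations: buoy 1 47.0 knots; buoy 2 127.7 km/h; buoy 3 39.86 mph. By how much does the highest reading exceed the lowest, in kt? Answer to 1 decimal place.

buoy 2: 127.7 km/h = 68.952 kt.
buoy 3: 39.86 mph = 34.637 kt.
Spread: 68.952 − 34.637 = 34.3 kt.

34.3 kt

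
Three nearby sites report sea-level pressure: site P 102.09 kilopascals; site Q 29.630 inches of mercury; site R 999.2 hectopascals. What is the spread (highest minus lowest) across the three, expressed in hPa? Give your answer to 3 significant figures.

21.7 hPa

site P: 102.09 kPa = 1020.900 hPa.
site Q: 29.630 inHg = 1003.387 hPa.
Spread: 1020.900 − 999.200 = 21.7 hPa.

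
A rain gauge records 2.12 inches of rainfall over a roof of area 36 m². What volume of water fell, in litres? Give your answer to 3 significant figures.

1940 litres

Depth: 2.12 in × 25.4 = 53.848 mm.
1 mm over 1 m² is 1 L, so volume = 53.848 × 36 = 1938.528 L ≈ 1940 L.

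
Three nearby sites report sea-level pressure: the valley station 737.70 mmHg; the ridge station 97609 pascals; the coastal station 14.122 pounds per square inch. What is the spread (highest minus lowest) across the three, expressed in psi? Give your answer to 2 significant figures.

0.14 psi

the valley station: 737.70 mmHg = 14.2647 psi.
the ridge station: 97609 Pa = 14.1570 psi.
Spread: 14.2647 − 14.1220 = 0.14 psi.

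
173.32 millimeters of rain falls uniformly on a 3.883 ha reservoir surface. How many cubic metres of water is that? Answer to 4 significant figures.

Area: 3.883 ha = 38830 m².
1 mm over 1 m² is 1 L, so volume = 173.32 × 38830 = 6730015.6 L = 6730 m³.

6730 cubic metres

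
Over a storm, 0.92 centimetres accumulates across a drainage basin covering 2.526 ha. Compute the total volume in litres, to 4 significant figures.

232400 litres

Depth: 0.92 cm × 10 = 9.2 mm.
Area: 2.526 ha = 25260 m².
1 mm over 1 m² is 1 L, so volume = 9.2 × 25260 = 232392 L ≈ 232400 L.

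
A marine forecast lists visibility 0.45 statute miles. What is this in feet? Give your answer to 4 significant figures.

1 SM = 5280 ft, so 0.45 × 5280 = 2376 ft.

2376 ft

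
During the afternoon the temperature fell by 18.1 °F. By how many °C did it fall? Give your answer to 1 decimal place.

For a temperature change the 32° offset cancels: Δ°C = 18.1 × 0.5556 = 10.1 °C.

10.1 °C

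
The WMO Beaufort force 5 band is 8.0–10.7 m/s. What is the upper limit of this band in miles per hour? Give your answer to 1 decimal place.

23.9 mph

8.0–10.7 m/s × 2.237 = 17.9–23.9 mph.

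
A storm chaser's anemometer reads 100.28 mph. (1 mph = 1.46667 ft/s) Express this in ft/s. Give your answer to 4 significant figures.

1 mph = 1.46667 ft/s, so 100.28 × 1.46667 = 147.1 ft/s.

147.1 ft/s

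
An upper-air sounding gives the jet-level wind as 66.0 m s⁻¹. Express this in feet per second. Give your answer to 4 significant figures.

216.5 ft/s

1 m/s = 3.28084 ft/s, so 66.0 × 3.28084 = 216.5 ft/s.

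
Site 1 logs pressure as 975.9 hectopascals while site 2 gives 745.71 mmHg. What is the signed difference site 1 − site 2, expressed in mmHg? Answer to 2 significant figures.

site 1: 975.9 hPa = 731.99 mmHg.
Difference: 731.99 − 745.71 = -14 mmHg.

-14 mmHg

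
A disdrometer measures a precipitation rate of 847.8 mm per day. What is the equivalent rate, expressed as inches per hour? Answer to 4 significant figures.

1.391 in/hour

847.8 mm/day × 0.0393701 in/mm × 0.0416667 day/hour = 1.391 in/hour.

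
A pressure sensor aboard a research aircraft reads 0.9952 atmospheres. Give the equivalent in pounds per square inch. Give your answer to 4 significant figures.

14.63 psi

1 atm = 14.6959 psi, so 0.9952 × 14.6959 = 14.63 psi.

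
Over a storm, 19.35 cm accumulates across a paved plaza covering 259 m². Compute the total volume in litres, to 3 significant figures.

50100 litres

Depth: 19.35 cm × 10 = 193.5 mm.
1 mm over 1 m² is 1 L, so volume = 193.5 × 259 = 50116.5 L ≈ 50100 L.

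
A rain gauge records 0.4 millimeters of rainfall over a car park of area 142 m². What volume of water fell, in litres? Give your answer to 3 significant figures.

56.8 litres

1 mm over 1 m² is 1 L, so volume = 0.4 × 142 = 56.8 L.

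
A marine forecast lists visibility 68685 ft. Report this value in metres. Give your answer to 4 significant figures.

20940 m

1 ft = 0.3048 m, so 68685 × 0.3048 = 20940 m.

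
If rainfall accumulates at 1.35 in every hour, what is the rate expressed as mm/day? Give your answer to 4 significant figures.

823.0 mm/day

1.35 in/hour × 25.4 mm/in × 24 hour/day = 823.0 mm/day.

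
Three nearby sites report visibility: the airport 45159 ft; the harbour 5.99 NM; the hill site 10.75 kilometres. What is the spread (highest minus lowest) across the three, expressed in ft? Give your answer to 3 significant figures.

9890 ft

the harbour: 5.99 nmi = 36395.93 ft.
the hill site: 10.75 km = 35269.03 ft.
Spread: 45159.00 − 35269.03 = 9890 ft.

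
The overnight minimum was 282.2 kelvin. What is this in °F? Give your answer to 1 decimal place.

First to °C: 9.05 °C.
Then to °F: 48.3 °F.

48.3 °F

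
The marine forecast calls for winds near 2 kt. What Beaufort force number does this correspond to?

Beaufort force 1

2 kt lies in the Beaufort 1 band (light air, 1–3 kt).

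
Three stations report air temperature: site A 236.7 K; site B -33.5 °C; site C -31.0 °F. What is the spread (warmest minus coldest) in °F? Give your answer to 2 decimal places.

site A: 236.7 K = -36.450 °C.
site C: -31.0 °F = -35.000 °C.
Spread: (-33.500) − (-36.450) = 2.950 °C = 5.31 °F.

5.31 °F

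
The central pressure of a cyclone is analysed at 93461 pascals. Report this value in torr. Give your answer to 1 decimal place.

701.0 mmHg

1 Pa = 0.00750062 mmHg, so 93461 × 0.00750062 = 701.0 mmHg.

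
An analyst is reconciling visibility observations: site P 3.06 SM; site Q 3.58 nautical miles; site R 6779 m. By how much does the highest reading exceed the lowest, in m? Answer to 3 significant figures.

1850 m

site P: 3.06 SM = 4924.59 m.
site Q: 3.58 nmi = 6630.16 m.
Spread: 6779.00 − 4924.59 = 1850 m.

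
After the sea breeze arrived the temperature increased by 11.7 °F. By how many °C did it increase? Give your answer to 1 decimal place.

6.5 °C

A change of 1 °C equals a change of 1.8 °F: Δ°C = 11.7 × 0.5556 = 6.5 °C.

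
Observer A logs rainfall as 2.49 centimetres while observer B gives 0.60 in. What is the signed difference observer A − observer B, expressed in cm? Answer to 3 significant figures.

observer B: 0.60 in = 1.52400 cm.
Difference: 2.49000 − 1.52400 = 0.966 cm.

0.966 cm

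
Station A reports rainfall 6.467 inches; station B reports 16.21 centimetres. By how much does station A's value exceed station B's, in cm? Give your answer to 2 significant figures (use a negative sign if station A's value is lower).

station A: 6.467 in = 16.4262 cm.
Difference: 16.4262 − 16.2100 = 0.22 cm.

0.22 cm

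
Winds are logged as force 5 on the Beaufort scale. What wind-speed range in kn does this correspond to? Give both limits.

17 to 21 kt

Beaufort 5 (fresh breeze) spans 17–21 knots.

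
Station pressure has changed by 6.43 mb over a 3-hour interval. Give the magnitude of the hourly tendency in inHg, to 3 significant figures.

0.0633 inHg per hour

6.43 mb / 3 h × 0.02953 inHg/mb = 0.0633 inHg/h.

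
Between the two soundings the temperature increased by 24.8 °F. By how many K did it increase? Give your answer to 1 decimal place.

For a temperature change the 32° offset cancels: ΔK = 24.8 × 0.5556 = 13.8 K.

13.8 K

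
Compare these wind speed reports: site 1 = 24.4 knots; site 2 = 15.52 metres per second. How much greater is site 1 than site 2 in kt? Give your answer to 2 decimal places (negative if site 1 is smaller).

-5.77 kt

site 2: 15.52 m/s = 30.1685 kt.
Difference: 24.4000 − 30.1685 = -5.77 kt.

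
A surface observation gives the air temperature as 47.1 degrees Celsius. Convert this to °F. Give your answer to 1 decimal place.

116.8 °F

°F = °C × 9/5 + 32 = 47.1 × 1.8 + 32 = 116.8 °F.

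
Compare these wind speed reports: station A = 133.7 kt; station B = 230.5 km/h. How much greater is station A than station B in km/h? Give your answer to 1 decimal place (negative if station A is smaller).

station A: 133.7 kt = 247.612 km/h.
Difference: 247.612 − 230.500 = 17.1 km/h.

17.1 km/h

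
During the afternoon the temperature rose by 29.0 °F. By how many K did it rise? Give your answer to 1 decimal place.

16.1 K

For a temperature change the 32° offset cancels: ΔK = 29.0 × 0.5556 = 16.1 K.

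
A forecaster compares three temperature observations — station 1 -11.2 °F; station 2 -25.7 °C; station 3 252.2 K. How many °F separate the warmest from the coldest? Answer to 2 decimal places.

8.55 °F

station 1: -11.2 °F = -24.000 °C.
station 3: 252.2 K = -20.950 °C.
Spread: (-20.950) − (-25.700) = 4.750 °C = 8.55 °F.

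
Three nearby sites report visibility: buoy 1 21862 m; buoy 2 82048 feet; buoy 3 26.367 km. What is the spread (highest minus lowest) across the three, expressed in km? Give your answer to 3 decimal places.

buoy 1: 21862 m = 21.86200 km.
buoy 2: 82048 ft = 25.00823 km.
Spread: 26.36700 − 21.86200 = 4.505 km.

4.505 km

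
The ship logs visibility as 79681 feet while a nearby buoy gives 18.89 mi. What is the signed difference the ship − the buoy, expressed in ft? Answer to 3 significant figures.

-20100 ft

the buoy: 18.89 SM = 99739.20 ft.
Difference: 79681.00 − 99739.20 = -20100 ft.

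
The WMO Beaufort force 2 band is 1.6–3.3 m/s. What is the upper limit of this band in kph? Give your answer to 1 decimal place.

1.6–3.3 m/s × 3.6 = 5.8–11.9 km/h.

11.9 km/h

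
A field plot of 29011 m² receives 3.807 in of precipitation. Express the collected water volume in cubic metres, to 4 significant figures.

2805 cubic metres

Depth: 3.807 in × 25.4 = 96.6978 mm.
1 mm over 1 m² is 1 L, so volume = 96.6978 × 29011 = 2805299.9 L = 2805 m³.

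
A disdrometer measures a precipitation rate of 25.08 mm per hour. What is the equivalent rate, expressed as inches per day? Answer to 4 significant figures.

25.08 mm/hour × 0.0393701 in/mm × 24 hour/day = 23.70 in/day.

23.70 in/day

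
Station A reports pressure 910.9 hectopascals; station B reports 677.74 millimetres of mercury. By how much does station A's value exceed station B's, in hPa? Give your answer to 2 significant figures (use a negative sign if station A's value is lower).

station B: 677.74 mmHg = 903.579 hPa.
Difference: 910.900 − 903.579 = 7.3 hPa.

7.3 hPa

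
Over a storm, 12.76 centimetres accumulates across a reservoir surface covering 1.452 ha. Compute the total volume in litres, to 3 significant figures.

Depth: 12.76 cm × 10 = 127.6 mm.
Area: 1.452 ha = 14520 m².
1 mm over 1 m² is 1 L, so volume = 127.6 × 14520 = 1852752 L ≈ 1850000 L.

1850000 litres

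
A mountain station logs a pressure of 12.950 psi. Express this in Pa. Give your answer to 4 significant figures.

89290 Pa

1 psi = 6894.76 Pa, so 12.950 × 6894.76 = 89290 Pa.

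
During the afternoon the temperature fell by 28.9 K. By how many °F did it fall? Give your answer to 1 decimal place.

For a temperature change the 32° offset cancels: Δ°F = 28.9 × 1.8 = 52.0 °F.

52.0 °F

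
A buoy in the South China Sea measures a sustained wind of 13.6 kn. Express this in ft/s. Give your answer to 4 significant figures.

1 kt = 1.68781 ft/s, so 13.6 × 1.68781 = 22.95 ft/s.

22.95 ft/s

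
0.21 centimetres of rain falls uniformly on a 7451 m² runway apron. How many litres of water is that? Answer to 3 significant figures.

Depth: 0.21 cm × 10 = 2.1 mm.
1 mm over 1 m² is 1 L, so volume = 2.1 × 7451 = 15647.1 L ≈ 15600 L.

15600 litres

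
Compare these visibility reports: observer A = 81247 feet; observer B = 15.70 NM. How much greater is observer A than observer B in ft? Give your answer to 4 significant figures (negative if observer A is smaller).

observer B: 15.70 nmi = 95395.01 ft.
Difference: 81247.00 − 95395.01 = -14150 ft.

-14150 ft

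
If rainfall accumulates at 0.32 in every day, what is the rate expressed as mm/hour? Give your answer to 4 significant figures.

0.3387 mm/hour

0.32 in/day × 25.4 mm/in × 0.0416667 day/hour = 0.3387 mm/hour.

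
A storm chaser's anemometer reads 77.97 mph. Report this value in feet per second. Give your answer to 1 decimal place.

1 mph = 1.46667 ft/s, so 77.97 × 1.46667 = 114.4 ft/s.

114.4 ft/s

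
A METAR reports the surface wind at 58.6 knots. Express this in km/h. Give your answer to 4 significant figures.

1 kt = 1.852 km/h, so 58.6 × 1.852 = 108.5 km/h.

108.5 km/h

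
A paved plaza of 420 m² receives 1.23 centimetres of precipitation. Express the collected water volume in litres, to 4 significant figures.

5166 litres

Depth: 1.23 cm × 10 = 12.3 mm.
1 mm over 1 m² is 1 L, so volume = 12.3 × 420 = 5166 L.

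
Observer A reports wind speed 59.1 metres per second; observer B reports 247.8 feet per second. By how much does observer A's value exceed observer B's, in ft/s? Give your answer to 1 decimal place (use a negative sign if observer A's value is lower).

observer A: 59.1 m/s = 193.898 ft/s.
Difference: 193.898 − 247.800 = -53.9 ft/s.

-53.9 ft/s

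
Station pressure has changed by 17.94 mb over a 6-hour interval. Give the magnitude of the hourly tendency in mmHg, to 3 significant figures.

2.24 mmHg per hour

17.94 mb / 6 h × 0.750062 mmHg/mb = 2.24 mmHg/h.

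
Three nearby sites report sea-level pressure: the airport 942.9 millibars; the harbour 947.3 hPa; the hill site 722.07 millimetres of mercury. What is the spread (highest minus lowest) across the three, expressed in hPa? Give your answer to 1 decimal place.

19.8 hPa

the airport: 942.9 mb = 942.900 hPa.
the hill site: 722.07 mmHg = 962.681 hPa.
Spread: 962.681 − 942.900 = 19.8 hPa.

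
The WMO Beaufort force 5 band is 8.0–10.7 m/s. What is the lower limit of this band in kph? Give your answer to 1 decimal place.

8.0–10.7 m/s × 3.6 = 28.8–38.5 km/h.

28.8 km/h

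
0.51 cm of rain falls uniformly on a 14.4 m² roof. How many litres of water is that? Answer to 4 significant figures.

Depth: 0.51 cm × 10 = 5.1 mm.
1 mm over 1 m² is 1 L, so volume = 5.1 × 14.4 = 73.44 L.

73.44 litres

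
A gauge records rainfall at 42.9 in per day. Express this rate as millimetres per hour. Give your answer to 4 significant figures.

45.40 mm/hour

42.9 in/day × 25.4 mm/in × 0.0416667 day/hour = 45.40 mm/hour.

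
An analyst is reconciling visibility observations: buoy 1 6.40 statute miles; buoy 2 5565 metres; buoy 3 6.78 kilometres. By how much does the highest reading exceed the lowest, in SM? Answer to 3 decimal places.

2.942 SM

buoy 2: 5565 m = 3.45793 SM.
buoy 3: 6.78 km = 4.21290 SM.
Spread: 6.40000 − 3.45793 = 2.942 SM.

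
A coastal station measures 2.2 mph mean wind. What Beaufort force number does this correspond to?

2.2 mph = 1.0 m/s, which is Beaufort 1 (light air, 0.3–1.5 m/s).

Beaufort force 1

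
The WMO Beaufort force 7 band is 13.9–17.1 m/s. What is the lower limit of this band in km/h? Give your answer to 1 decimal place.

50.0 km/h

13.9–17.1 m/s × 3.6 = 50.0–61.6 km/h.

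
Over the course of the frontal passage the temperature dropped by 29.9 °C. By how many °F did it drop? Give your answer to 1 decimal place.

A change of 1 °C equals a change of 1.8 °F: Δ°F = 29.9 × 1.8 = 53.8 °F.

53.8 °F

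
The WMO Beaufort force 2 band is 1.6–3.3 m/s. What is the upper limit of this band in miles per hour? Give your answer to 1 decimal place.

7.4 mph

1.6–3.3 m/s × 2.237 = 3.6–7.4 mph.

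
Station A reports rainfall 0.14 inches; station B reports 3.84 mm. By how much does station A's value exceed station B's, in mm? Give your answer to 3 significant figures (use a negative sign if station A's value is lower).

-0.284 mm

station A: 0.14 in = 3.55600 mm.
Difference: 3.55600 − 3.84000 = -0.284 mm.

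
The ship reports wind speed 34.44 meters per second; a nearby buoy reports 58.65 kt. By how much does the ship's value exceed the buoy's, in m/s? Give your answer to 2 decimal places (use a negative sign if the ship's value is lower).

the buoy: 58.65 kt = 30.1722 m/s.
Difference: 34.4400 − 30.1722 = 4.27 m/s.

4.27 m/s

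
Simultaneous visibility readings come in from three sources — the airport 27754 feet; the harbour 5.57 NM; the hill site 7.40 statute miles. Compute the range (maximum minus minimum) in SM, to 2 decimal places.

the airport: 27754 ft = 5.2564 SM.
the harbour: 5.57 nmi = 6.4098 SM.
Spread: 7.4000 − 5.2564 = 2.14 SM.

2.14 SM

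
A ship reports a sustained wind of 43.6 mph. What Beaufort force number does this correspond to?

Beaufort force 8

43.6 mph = 19.5 m/s, which is Beaufort 8 (gale, 17.2–20.7 m/s).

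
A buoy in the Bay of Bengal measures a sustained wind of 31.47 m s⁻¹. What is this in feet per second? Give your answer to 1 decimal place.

1 m/s = 3.28084 ft/s, so 31.47 × 3.28084 = 103.2 ft/s.

103.2 ft/s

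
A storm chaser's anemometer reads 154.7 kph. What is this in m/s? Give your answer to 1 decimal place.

1 km/h = 0.277778 m/s, so 154.7 × 0.277778 = 43.0 m/s.

43.0 m/s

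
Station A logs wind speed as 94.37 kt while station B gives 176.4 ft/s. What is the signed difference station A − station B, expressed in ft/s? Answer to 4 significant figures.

-17.12 ft/s

station A: 94.37 kt = 159.2786 ft/s.
Difference: 159.2786 − 176.4000 = -17.12 ft/s.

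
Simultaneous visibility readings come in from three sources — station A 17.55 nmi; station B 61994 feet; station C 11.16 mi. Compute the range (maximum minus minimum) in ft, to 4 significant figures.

station A: 17.55 nmi = 106635.83 ft.
station C: 11.16 SM = 58924.80 ft.
Spread: 106635.83 − 58924.80 = 47710 ft.

47710 ft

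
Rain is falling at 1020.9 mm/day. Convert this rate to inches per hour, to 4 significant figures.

1020.9 mm/day × 0.0393701 in/mm × 0.0416667 day/hour = 1.675 in/hour.

1.675 in/hour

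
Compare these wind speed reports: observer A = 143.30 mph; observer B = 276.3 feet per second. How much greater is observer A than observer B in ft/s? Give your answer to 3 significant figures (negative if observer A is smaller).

-66.1 ft/s

observer A: 143.30 mph = 210.173 ft/s.
Difference: 210.173 − 276.300 = -66.1 ft/s.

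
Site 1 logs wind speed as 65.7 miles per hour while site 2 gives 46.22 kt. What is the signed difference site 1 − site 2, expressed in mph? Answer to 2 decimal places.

12.51 mph

site 2: 46.22 kt = 53.1890 mph.
Difference: 65.7000 − 53.1890 = 12.51 mph.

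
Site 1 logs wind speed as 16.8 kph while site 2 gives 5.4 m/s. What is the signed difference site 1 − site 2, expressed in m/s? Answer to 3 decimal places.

-0.733 m/s

site 1: 16.8 km/h = 4.66667 m/s.
Difference: 4.66667 − 5.40000 = -0.733 m/s.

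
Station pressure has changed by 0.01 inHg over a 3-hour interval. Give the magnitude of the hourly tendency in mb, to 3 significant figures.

0.113 mb per hour

0.01 inHg / 3 h × 33.8639 mb/inHg = 0.113 mb/h.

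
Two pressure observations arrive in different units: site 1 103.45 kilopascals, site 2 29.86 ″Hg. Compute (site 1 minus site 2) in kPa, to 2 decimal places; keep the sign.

2.33 kPa

site 2: 29.86 inHg = 101.1176 kPa.
Difference: 103.4500 − 101.1176 = 2.33 kPa.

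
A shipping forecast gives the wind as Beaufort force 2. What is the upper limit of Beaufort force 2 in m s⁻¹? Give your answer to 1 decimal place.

Beaufort 2 (light breeze) spans 1.6–3.3 m/s.

3.3 m/s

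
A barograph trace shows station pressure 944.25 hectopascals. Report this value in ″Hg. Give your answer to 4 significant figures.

1 hPa = 0.02953 inHg, so 944.25 × 0.02953 = 27.88 inHg.

27.88 inHg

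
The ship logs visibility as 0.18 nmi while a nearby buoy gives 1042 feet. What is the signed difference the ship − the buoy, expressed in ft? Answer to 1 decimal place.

51.7 ft

the ship: 0.18 nmi = 1093.701 ft.
Difference: 1093.701 − 1042.000 = 51.7 ft.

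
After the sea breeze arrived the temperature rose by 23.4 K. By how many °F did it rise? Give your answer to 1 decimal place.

42.1 °F

For a temperature change the 32° offset cancels: Δ°F = 23.4 × 1.8 = 42.1 °F.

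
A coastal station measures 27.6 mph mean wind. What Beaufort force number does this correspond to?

Beaufort force 6

27.6 mph = 12.3 m/s, which is Beaufort 6 (strong breeze, 10.8–13.8 m/s).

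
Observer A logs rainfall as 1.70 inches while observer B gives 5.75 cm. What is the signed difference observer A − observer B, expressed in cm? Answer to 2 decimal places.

observer A: 1.70 in = 4.3180 cm.
Difference: 4.3180 − 5.7500 = -1.43 cm.

-1.43 cm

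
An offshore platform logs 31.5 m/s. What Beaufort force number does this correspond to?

Beaufort force 11

31.5 m/s lies in the Beaufort 11 band (violent storm, 28.5–32.6 m/s).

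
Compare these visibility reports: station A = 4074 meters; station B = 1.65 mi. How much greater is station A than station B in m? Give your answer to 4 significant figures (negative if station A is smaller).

station B: 1.65 SM = 2655.42 m.
Difference: 4074.00 − 2655.42 = 1419 m.

1419 m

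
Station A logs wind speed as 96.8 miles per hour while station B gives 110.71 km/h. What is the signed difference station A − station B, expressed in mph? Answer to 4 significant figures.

28.01 mph

station B: 110.71 km/h = 68.7920 mph.
Difference: 96.8000 − 68.7920 = 28.01 mph.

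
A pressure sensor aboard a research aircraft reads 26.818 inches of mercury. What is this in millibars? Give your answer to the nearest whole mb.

1 inHg = 33.8639 mb, so 26.818 × 33.8639 = 908 mb.

908 mb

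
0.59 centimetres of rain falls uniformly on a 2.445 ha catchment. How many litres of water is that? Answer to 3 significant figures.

Depth: 0.59 cm × 10 = 5.9 mm.
Area: 2.445 ha = 24450 m².
1 mm over 1 m² is 1 L, so volume = 5.9 × 24450 = 144255 L ≈ 144000 L.

144000 litres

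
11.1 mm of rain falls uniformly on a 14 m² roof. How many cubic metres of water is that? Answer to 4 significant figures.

1 mm over 1 m² is 1 L, so volume = 11.1 × 14 = 155.4 L = 0.1554 m³.

0.1554 cubic metres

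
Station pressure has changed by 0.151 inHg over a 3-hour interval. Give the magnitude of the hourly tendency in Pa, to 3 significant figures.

0.151 inHg / 3 h × 3386.39 Pa/inHg = 170 Pa/h.

170 Pa per hour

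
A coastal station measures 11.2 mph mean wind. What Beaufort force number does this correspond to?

Beaufort force 3

11.2 mph = 5.0 m/s, which is Beaufort 3 (gentle breeze, 3.4–5.4 m/s).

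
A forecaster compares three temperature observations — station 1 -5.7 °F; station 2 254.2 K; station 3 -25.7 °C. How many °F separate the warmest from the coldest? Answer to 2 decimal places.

station 1: -5.7 °F = -20.944 °C.
station 2: 254.2 K = -18.950 °C.
Spread: (-18.950) − (-25.700) = 6.750 °C = 12.15 °F.

12.15 °F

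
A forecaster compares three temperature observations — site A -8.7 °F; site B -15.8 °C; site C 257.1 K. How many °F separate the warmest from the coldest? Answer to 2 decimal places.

12.26 °F

site A: -8.7 °F = -22.611 °C.
site C: 257.1 K = -16.050 °C.
Spread: (-15.800) − (-22.611) = 6.811 °C = 12.26 °F.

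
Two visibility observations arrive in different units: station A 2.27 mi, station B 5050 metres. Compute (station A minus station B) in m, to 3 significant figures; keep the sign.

-1400 m

station A: 2.27 SM = 3653.21 m.
Difference: 3653.21 − 5050.00 = -1400 m.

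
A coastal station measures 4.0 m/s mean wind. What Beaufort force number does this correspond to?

Beaufort force 3

4.0 m/s lies in the Beaufort 3 band (gentle breeze, 3.4–5.4 m/s).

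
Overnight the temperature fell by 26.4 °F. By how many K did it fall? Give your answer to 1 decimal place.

For a temperature change the 32° offset cancels: ΔK = 26.4 × 0.5556 = 14.7 K.

14.7 K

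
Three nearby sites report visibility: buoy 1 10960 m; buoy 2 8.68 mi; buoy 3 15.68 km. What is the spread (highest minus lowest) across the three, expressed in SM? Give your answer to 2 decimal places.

2.93 SM

buoy 1: 10960 m = 6.8102 SM.
buoy 3: 15.68 km = 9.7431 SM.
Spread: 9.7431 − 6.8102 = 2.93 SM.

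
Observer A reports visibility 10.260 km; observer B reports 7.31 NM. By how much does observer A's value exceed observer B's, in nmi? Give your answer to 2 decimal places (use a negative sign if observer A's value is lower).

observer A: 10.260 km = 5.5400 nmi.
Difference: 5.5400 − 7.3100 = -1.77 nmi.

-1.77 nmi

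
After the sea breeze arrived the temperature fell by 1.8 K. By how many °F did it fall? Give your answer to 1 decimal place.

3.2 °F

For a temperature change the 32° offset cancels: Δ°F = 1.8 × 1.8 = 3.2 °F.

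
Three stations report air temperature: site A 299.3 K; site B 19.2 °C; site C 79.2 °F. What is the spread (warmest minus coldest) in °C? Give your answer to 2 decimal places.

7.02 °C

site A: 299.3 K = 26.150 °C.
site C: 79.2 °F = 26.222 °C.
Spread: 26.222 − 19.200 = 7.022 °C.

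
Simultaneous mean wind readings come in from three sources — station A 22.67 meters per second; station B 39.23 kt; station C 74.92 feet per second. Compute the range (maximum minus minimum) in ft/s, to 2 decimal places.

8.71 ft/s

station A: 22.67 m/s = 74.3766 ft/s.
station B: 39.23 kt = 66.2128 ft/s.
Spread: 74.9200 − 66.2128 = 8.71 ft/s.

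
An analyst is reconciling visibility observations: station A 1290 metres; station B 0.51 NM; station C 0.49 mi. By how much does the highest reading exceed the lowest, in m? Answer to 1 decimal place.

501.4 m

station B: 0.51 nmi = 944.520 m.
station C: 0.49 SM = 788.579 m.
Spread: 1290.000 − 788.579 = 501.4 m.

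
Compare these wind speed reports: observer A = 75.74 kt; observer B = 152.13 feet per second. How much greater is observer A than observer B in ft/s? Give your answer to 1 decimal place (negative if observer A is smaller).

observer A: 75.74 kt = 127.835 ft/s.
Difference: 127.835 − 152.130 = -24.3 ft/s.

-24.3 ft/s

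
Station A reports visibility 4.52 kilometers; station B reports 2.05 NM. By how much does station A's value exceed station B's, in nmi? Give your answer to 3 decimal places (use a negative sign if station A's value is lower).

0.391 nmi

station A: 4.52 km = 2.44060 nmi.
Difference: 2.44060 − 2.05000 = 0.391 nmi.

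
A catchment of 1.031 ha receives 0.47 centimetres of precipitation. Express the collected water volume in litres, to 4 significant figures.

Depth: 0.47 cm × 10 = 4.7 mm.
Area: 1.031 ha = 10310 m².
1 mm over 1 m² is 1 L, so volume = 4.7 × 10310 = 48457 L ≈ 48460 L.

48460 litres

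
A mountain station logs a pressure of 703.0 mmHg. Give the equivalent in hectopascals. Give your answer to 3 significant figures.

937 hPa

1 mmHg = 1.33322 hPa, so 703.0 × 1.33322 = 937 hPa.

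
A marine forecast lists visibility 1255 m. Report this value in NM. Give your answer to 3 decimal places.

0.678 nmi

1 m = 0.000539957 nmi, so 1255 × 0.000539957 = 0.678 nmi.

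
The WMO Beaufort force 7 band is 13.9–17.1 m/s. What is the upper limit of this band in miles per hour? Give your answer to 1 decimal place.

13.9–17.1 m/s × 2.237 = 31.1–38.3 mph.

38.3 mph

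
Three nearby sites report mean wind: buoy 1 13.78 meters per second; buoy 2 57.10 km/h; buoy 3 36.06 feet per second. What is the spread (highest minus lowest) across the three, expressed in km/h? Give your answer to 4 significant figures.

17.53 km/h

buoy 1: 13.78 m/s = 49.6080 km/h.
buoy 3: 36.06 ft/s = 39.5679 km/h.
Spread: 57.1000 − 39.5679 = 17.53 km/h.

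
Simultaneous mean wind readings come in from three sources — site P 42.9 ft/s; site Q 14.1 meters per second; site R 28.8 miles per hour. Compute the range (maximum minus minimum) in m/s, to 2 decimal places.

site P: 42.9 ft/s = 13.0759 m/s.
site R: 28.8 mph = 12.8748 m/s.
Spread: 14.1000 − 12.8748 = 1.23 m/s.

1.23 m/s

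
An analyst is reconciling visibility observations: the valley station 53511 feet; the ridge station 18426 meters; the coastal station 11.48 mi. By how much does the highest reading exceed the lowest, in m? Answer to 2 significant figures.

2200 m

the valley station: 53511 ft = 16310.15 m.
the coastal station: 11.48 SM = 18475.27 m.
Spread: 18475.27 − 16310.15 = 2200 m.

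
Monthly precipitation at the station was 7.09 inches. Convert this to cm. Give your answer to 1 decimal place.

1 in = 2.54 cm, so 7.09 × 2.54 = 18.0 cm.

18.0 cm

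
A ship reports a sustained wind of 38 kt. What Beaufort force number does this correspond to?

38 kt lies in the Beaufort 8 band (gale, 34–40 kt).

Beaufort force 8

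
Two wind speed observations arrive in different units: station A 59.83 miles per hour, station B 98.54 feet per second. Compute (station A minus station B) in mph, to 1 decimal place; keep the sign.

-7.4 mph

station B: 98.54 ft/s = 67.186 mph.
Difference: 59.830 − 67.186 = -7.4 mph.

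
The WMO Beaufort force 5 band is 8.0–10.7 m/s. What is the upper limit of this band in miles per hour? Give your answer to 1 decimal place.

8.0–10.7 m/s × 2.237 = 17.9–23.9 mph.

23.9 mph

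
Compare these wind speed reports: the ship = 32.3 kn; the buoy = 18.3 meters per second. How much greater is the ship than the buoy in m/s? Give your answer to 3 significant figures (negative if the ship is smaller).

-1.68 m/s

the ship: 32.3 kt = 16.6166 m/s.
Difference: 16.6166 − 18.3000 = -1.68 m/s.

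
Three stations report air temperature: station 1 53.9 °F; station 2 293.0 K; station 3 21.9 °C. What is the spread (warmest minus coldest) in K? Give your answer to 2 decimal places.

station 1: 53.9 °F = 12.167 °C.
station 2: 293.0 K = 19.850 °C.
Spread: 21.900 − 12.167 = 9.733 °C.

9.73 K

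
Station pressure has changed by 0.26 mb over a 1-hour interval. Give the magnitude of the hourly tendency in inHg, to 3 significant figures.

0.26 mb / 1 h × 0.02953 inHg/mb = 0.00768 inHg/h.

0.00768 inHg per hour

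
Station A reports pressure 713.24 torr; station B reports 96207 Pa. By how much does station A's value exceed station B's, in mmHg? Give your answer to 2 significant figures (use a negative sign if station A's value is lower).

-8.4 mmHg

station B: 96207 Pa = 721.612 mmHg.
Difference: 713.240 − 721.612 = -8.4 mmHg.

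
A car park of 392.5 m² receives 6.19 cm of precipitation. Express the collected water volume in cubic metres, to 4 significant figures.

Depth: 6.19 cm × 10 = 61.9 mm.
1 mm over 1 m² is 1 L, so volume = 61.9 × 392.5 = 24295.75 L = 24.30 m³.

24.30 cubic metres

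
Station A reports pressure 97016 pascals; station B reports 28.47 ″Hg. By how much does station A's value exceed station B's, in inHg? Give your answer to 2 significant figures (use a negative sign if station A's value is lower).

0.18 inHg

station A: 97016 Pa = 28.6488 inHg.
Difference: 28.6488 − 28.4700 = 0.18 inHg.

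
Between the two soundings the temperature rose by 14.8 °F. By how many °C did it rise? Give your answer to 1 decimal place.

For a temperature change the 32° offset cancels: Δ°C = 14.8 × 0.5556 = 8.2 °C.

8.2 °C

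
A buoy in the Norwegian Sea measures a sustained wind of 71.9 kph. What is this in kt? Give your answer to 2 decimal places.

38.82 kt

1 km/h = 0.539957 kt, so 71.9 × 0.539957 = 38.82 kt.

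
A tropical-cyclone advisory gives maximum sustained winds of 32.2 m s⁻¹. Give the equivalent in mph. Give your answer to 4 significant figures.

1 m/s = 2.23694 mph, so 32.2 × 2.23694 = 72.03 mph.

72.03 mph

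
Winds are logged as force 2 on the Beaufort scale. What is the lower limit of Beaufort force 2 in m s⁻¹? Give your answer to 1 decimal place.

Beaufort 2 (light breeze) spans 1.6–3.3 m/s.

1.6 m/s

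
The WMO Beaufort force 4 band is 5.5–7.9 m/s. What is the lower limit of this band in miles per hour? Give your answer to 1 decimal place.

12.3 mph

5.5–7.9 m/s × 2.237 = 12.3–17.7 mph.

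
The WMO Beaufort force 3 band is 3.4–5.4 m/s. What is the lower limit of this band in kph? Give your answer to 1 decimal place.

3.4–5.4 m/s × 3.6 = 12.2–19.4 km/h.

12.2 km/h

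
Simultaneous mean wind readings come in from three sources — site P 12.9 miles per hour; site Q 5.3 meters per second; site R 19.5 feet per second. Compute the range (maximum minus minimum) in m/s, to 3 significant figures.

0.644 m/s

site P: 12.9 mph = 5.76682 m/s.
site R: 19.5 ft/s = 5.94360 m/s.
Spread: 5.94360 − 5.30000 = 0.644 m/s.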